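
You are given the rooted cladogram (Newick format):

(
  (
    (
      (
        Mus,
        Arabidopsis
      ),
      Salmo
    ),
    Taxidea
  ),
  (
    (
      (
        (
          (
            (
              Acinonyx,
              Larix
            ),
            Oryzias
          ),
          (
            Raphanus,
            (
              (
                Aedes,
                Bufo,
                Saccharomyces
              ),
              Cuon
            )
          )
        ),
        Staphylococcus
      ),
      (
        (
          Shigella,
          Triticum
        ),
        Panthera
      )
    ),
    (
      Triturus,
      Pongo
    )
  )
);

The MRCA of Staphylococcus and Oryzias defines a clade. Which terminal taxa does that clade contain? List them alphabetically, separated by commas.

Acinonyx, Aedes, Bufo, Cuon, Larix, Oryzias, Raphanus, Saccharomyces, Staphylococcus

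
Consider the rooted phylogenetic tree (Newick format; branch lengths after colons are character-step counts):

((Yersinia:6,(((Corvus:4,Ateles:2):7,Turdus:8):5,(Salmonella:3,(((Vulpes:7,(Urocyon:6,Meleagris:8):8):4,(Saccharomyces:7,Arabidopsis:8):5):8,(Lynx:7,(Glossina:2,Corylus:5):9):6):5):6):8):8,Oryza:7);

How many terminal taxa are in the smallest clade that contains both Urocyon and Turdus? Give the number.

12

The MRCA of Urocyon and Turdus is the node subtending (((Corvus,Ateles),Turdus),(Salmonella,(((Vulpes,(Urocyon,Meleagris)),(Saccharomyces,Arabidopsis)),(Lynx,(Glossina,Corylus))))).
That clade contains 12 terminal taxa: Arabidopsis, Ateles, Corvus, Corylus, Glossina, Lynx, Meleagris, Saccharomyces, Salmonella, Turdus, Urocyon, Vulpes.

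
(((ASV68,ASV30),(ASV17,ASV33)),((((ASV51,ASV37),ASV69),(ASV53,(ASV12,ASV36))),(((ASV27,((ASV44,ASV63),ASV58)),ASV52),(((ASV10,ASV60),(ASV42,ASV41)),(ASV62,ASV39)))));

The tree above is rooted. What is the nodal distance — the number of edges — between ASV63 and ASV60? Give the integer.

The MRCA of ASV63 and ASV60 is the node subtending (((ASV27,((ASV44,ASV63),ASV58)),ASV52),(((ASV10,ASV60),(ASV42,ASV41)),(ASV62,ASV39))).
From ASV63 up to that node: 5 branches. From ASV60 up to the same node: 4 branches. Total: 5 + 4 = 9.

9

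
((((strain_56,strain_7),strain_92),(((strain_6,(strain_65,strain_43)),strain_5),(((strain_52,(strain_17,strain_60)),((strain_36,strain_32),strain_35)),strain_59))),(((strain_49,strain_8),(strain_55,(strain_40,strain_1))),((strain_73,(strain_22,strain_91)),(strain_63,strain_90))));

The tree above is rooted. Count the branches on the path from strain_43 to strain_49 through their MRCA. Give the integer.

10

The MRCA of strain_43 and strain_49 is the root of the tree.
From strain_43 up to that node: 6 branches. From strain_49 up to the same node: 4 branches. Total: 6 + 4 = 10.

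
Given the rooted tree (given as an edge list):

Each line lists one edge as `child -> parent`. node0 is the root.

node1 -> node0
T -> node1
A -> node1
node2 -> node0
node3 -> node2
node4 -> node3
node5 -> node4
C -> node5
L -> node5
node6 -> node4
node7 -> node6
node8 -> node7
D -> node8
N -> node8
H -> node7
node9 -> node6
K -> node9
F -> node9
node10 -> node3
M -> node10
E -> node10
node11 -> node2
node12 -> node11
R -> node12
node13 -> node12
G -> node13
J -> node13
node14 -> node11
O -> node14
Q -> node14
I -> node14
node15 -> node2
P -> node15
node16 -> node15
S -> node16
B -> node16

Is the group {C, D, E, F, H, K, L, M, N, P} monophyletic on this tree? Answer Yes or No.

No

The MRCA of the listed taxa subtends ((((C,L),(((D,N),H),(K,F))),(M,E)),((R,(G,J)),(O,Q,I)),(P,(S,B))).
That clade also contains B, G, I, J, O, Q, R, S, which are not in the proposed group, so the group is not monophyletic.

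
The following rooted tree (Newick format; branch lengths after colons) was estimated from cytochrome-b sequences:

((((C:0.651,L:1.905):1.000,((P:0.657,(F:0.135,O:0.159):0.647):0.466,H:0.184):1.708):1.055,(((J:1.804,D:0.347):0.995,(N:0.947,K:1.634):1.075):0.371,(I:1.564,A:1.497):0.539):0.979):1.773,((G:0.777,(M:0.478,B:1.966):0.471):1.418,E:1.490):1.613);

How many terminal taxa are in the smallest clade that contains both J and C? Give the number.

12

The MRCA of J and C is the node subtending (((C,L),((P,(F,O)),H)),(((J,D),(N,K)),(I,A))).
That clade contains 12 terminal taxa: A, C, D, F, H, I, J, K, L, N, O, P.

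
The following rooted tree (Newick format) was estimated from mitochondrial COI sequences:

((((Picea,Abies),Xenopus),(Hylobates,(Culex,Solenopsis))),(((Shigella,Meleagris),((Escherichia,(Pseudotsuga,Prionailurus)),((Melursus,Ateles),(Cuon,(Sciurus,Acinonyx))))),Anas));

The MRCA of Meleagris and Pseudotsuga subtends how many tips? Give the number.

10

The MRCA of Meleagris and Pseudotsuga is the node subtending ((Shigella,Meleagris),((Escherichia,(Pseudotsuga,Prionailurus)),((Melursus,Ateles),(Cuon,(Sciurus,Acinonyx))))).
That clade contains 10 terminal taxa: Acinonyx, Ateles, Cuon, Escherichia, Meleagris, Melursus, Prionailurus, Pseudotsuga, Sciurus, Shigella.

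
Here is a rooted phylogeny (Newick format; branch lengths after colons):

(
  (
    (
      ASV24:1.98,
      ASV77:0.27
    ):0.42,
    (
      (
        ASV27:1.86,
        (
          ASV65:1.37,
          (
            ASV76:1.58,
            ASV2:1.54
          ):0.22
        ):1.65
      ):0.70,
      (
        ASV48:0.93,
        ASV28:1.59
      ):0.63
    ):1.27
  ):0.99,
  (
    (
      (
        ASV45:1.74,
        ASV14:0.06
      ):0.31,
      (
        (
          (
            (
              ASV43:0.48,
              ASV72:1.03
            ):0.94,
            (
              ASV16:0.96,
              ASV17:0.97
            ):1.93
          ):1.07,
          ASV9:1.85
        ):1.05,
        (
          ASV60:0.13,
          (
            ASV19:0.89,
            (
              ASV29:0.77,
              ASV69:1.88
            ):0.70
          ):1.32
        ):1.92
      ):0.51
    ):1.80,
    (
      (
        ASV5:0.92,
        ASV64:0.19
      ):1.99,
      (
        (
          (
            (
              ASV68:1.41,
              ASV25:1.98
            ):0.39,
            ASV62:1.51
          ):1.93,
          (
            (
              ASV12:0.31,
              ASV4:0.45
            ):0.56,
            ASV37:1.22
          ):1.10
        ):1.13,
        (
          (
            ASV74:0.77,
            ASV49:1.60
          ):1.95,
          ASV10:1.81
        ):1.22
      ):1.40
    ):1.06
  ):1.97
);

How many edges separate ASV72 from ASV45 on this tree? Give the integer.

The MRCA of ASV72 and ASV45 is the node subtending ((ASV45,ASV14),((((ASV43,ASV72),(ASV16,ASV17)),ASV9),(ASV60,(ASV19,(ASV29,ASV69))))).
From ASV72 up to that node: 5 branches. From ASV45 up to the same node: 2 branches. Total: 5 + 2 = 7.

7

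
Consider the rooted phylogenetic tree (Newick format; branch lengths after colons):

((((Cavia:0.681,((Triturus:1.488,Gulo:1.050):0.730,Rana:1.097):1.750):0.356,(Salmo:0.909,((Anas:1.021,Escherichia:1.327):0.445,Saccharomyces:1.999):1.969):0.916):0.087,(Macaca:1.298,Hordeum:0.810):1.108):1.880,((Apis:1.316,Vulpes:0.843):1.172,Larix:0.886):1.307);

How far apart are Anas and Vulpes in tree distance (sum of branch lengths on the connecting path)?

The path runs Anas → … → MRCA → … → Vulpes; the MRCA is the root of the tree.
Branch lengths along that path: 1.021 + 0.445 + 1.969 + 0.916 + 0.087 + 1.880 + 1.307 + 1.172 + 0.843 = 9.640.

9.640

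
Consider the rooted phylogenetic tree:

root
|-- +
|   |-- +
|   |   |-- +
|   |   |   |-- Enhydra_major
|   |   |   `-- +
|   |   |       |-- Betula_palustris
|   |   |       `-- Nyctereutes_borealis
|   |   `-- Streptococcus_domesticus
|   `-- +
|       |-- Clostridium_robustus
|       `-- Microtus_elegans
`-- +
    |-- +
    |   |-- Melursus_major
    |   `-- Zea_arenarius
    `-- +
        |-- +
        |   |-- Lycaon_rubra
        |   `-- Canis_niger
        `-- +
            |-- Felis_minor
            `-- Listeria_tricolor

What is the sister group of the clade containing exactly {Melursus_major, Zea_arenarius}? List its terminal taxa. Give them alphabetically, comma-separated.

Canis_niger, Felis_minor, Listeria_tricolor, Lycaon_rubra

The clade containing exactly {Melursus_major, Zea_arenarius} attaches to the tree at the node subtending ((Melursus_major,Zea_arenarius),((Lycaon_rubra,Canis_niger),(Felis_minor,Listeria_tricolor))).
The other lineage descending from that same node — the sister group — is ((Lycaon_rubra,Canis_niger),(Felis_minor,Listeria_tricolor)); its 4 tips in alphabetical order are the answer.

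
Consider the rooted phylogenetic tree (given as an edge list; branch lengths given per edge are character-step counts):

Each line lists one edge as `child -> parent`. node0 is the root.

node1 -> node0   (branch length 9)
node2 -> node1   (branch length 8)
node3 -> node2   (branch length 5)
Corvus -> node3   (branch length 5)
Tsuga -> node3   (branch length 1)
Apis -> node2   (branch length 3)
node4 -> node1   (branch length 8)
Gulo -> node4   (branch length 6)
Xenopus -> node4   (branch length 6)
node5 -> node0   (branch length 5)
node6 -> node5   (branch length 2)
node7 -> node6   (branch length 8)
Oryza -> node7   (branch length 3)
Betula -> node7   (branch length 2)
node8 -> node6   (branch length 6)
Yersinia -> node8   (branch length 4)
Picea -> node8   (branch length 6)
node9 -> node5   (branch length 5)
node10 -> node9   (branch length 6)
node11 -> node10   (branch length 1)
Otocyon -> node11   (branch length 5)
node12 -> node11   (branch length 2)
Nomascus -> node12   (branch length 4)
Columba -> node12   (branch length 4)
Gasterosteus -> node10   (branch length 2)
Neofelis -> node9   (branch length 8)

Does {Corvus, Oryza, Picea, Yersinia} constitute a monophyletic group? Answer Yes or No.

The MRCA of the listed taxa is the root, so the smallest clade containing them is the whole tree.
That clade also contains Apis, Betula, Columba, Gasterosteus, Gulo, Neofelis, Nomascus, Otocyon, Tsuga, Xenopus, which are not in the proposed group, so the group is not monophyletic.

No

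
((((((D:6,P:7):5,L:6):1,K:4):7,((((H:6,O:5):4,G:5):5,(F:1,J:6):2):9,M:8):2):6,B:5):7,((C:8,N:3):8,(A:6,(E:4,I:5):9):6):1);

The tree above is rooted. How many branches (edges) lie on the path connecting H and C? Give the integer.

10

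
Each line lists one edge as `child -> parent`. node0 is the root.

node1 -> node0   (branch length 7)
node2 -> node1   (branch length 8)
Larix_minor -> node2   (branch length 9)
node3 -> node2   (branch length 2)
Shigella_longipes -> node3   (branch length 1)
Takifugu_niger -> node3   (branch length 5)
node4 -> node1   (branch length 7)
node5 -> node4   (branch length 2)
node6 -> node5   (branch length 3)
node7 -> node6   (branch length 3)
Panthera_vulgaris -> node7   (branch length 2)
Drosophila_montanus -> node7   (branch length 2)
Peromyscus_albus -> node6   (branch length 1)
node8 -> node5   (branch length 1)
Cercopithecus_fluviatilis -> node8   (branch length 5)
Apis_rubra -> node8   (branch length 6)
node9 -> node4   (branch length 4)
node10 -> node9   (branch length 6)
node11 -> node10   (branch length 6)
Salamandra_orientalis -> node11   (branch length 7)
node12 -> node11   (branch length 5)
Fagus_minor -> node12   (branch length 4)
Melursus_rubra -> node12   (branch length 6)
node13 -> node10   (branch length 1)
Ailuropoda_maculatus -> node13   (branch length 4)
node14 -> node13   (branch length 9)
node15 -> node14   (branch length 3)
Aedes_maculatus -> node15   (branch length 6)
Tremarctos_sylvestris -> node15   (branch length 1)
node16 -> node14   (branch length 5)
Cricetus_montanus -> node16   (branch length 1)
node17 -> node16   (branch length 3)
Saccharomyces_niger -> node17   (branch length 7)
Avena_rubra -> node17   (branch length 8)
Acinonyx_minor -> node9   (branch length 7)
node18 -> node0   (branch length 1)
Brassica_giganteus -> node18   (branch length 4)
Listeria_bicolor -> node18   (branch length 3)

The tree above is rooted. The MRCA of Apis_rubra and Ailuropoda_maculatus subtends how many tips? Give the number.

15

The MRCA of Apis_rubra and Ailuropoda_maculatus is the node subtending ((((Panthera_vulgaris,Drosophila_montanus),Peromyscus_albus),(Cercopithecus_fluviatilis,Apis_rubra)),(((Salamandra_orientalis,(Fagus_minor,Melursus_rubra)),(Ailuropoda_maculatus,((Aedes_maculatus,Tremarctos_sylvestris),(Cricetus_montanus,(Saccharomyces_niger,Avena_rubra))))),Acinonyx_minor)).
That clade contains 15 terminal taxa: Acinonyx_minor, Aedes_maculatus, Ailuropoda_maculatus, Apis_rubra, Avena_rubra, Cercopithecus_fluviatilis, Cricetus_montanus, Drosophila_montanus, Fagus_minor, Melursus_rubra, Panthera_vulgaris, Peromyscus_albus, Saccharomyces_niger, Salamandra_orientalis, Tremarctos_sylvestris.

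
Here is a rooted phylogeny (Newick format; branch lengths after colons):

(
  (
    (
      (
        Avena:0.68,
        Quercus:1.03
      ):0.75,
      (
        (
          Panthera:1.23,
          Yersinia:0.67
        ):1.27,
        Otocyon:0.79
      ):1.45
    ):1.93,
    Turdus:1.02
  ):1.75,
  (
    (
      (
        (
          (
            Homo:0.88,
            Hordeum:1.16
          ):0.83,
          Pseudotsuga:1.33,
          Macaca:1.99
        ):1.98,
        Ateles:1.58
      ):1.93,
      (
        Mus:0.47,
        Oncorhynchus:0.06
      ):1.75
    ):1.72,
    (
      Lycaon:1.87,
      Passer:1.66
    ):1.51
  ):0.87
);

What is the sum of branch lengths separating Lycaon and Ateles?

The path runs Lycaon → … → MRCA → … → Ateles; the MRCA is the node subtending (((((Homo,Hordeum),Pseudotsuga,Macaca),Ateles),(Mus,Oncorhynchus)),(Lycaon,Passer)).
Branch lengths along that path: 1.87 + 1.51 + 1.72 + 1.93 + 1.58 = 8.61.

8.61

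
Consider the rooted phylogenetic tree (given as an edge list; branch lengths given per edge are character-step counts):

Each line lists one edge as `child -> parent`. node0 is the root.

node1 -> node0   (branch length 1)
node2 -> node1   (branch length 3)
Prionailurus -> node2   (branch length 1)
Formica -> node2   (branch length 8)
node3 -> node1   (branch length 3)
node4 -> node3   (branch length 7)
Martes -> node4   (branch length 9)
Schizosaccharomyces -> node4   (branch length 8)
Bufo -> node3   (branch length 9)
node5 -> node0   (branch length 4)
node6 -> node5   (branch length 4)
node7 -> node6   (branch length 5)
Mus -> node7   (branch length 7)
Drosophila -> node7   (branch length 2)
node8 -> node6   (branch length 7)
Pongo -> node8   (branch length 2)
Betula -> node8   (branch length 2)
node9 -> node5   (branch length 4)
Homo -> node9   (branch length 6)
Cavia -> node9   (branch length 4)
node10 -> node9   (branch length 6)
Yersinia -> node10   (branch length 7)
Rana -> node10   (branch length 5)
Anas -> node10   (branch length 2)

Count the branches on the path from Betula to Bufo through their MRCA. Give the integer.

7

The MRCA of Betula and Bufo is the root of the tree.
From Betula up to that node: 4 branches. From Bufo up to the same node: 3 branches. Total: 4 + 3 = 7.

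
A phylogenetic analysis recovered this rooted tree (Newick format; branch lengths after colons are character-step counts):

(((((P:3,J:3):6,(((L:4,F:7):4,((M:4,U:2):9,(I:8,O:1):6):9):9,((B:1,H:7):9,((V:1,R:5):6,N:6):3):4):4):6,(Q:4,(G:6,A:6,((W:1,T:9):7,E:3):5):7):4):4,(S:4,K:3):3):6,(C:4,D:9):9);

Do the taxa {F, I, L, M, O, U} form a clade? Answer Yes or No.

Yes

The most recent common ancestor of these taxa subtends ((L,F),((M,U),(I,O))).
That clade has exactly 6 tips — every listed taxon and nothing else — so the group is monophyletic.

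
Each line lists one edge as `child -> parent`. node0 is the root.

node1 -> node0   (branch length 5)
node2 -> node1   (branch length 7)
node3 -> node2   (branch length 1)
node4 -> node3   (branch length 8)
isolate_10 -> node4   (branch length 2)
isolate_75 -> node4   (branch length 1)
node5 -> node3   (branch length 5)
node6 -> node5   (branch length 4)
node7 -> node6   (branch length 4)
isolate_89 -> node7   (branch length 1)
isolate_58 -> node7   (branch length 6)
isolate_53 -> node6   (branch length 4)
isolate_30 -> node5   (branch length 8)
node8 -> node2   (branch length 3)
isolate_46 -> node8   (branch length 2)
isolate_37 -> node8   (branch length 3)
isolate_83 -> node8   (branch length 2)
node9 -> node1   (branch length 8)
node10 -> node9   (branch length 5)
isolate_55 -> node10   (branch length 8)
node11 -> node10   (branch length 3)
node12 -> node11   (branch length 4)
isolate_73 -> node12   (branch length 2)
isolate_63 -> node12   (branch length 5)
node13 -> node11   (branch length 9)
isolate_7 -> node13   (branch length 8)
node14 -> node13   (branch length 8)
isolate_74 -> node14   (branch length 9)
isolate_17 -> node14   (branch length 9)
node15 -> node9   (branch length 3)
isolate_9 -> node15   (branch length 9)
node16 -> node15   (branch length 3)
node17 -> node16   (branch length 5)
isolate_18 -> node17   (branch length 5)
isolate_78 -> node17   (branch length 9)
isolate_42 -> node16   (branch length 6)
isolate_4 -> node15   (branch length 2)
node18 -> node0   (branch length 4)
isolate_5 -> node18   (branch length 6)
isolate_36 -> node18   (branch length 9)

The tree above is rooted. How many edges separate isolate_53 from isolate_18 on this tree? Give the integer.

10

The MRCA of isolate_53 and isolate_18 is the node subtending ((((isolate_10,isolate_75),(((isolate_89,isolate_58),isolate_53),isolate_30)),(isolate_46,isolate_37,isolate_83)),((isolate_55,((isolate_73,isolate_63),(isolate_7,(isolate_74,isolate_17)))),(isolate_9,((isolate_18,isolate_78),isolate_42),isolate_4))).
From isolate_53 up to that node: 5 branches. From isolate_18 up to the same node: 5 branches. Total: 5 + 5 = 10.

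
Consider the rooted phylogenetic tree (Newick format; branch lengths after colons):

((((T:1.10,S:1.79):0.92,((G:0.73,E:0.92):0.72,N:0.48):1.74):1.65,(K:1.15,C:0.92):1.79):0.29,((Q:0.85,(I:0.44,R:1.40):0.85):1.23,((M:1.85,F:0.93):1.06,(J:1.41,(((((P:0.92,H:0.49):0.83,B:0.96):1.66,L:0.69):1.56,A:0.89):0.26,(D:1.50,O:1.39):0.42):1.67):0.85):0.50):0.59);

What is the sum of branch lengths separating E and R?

9.39

The path runs E → … → MRCA → … → R; the MRCA is the root of the tree.
Branch lengths along that path: 0.92 + 0.72 + 1.74 + 1.65 + 0.29 + 0.59 + 1.23 + 0.85 + 1.40 = 9.39.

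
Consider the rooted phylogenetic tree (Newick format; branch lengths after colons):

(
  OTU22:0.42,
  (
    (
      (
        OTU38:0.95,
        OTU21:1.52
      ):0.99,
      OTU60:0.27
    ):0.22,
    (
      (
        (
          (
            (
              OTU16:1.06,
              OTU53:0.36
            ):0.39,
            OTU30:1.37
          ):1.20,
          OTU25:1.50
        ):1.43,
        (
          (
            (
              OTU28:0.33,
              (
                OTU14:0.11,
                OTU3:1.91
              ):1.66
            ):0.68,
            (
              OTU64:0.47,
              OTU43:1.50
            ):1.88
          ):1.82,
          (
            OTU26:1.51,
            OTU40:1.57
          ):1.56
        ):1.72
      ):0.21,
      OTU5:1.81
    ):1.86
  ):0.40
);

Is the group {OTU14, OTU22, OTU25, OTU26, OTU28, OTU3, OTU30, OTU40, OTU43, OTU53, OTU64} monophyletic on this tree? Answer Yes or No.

The MRCA of the listed taxa is the root, so the smallest clade containing them is the whole tree.
That clade also contains OTU16, OTU21, OTU38, OTU5, OTU60, which are not in the proposed group, so the group is not monophyletic.

No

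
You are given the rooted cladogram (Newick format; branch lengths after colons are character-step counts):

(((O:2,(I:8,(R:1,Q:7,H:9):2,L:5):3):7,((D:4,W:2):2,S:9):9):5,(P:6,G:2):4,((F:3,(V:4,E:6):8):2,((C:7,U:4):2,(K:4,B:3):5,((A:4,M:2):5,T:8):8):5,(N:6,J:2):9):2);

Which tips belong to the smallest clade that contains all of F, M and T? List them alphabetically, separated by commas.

A, B, C, E, F, J, K, M, N, T, U, V

Tracing F: it sits inside (F,(V,E)).
Tracing M: it sits inside (A,M).
Tracing T: it sits inside ((A,M),T).
The smallest clade enclosing all 3 is ((F,(V,E)),((C,U),(K,B),((A,M),T)),(N,J)); the answer is its 12 terminal taxa in alphabetical order.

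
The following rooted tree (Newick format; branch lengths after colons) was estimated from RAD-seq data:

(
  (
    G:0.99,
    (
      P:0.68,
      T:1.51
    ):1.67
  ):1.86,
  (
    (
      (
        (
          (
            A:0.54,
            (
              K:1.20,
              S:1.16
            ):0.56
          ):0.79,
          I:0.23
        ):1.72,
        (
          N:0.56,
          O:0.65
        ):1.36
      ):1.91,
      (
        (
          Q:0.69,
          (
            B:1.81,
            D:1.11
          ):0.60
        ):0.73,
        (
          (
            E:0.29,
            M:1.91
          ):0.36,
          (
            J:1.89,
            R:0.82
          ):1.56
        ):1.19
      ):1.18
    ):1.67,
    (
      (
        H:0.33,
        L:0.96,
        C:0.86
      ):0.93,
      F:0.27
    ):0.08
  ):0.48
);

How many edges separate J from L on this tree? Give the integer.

The MRCA of J and L is the node subtending (((((A,(K,S)),I),(N,O)),((Q,(B,D)),((E,M),(J,R)))),((H,L,C),F)).
From J up to that node: 5 branches. From L up to the same node: 3 branches. Total: 5 + 3 = 8.

8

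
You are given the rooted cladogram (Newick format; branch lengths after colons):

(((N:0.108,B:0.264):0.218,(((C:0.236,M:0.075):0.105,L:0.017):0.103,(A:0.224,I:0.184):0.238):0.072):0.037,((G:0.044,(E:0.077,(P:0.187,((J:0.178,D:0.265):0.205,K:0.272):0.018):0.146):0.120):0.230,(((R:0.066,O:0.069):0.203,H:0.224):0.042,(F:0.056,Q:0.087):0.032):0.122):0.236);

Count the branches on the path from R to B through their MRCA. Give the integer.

8

The MRCA of R and B is the root of the tree.
From R up to that node: 5 branches. From B up to the same node: 3 branches. Total: 5 + 3 = 8.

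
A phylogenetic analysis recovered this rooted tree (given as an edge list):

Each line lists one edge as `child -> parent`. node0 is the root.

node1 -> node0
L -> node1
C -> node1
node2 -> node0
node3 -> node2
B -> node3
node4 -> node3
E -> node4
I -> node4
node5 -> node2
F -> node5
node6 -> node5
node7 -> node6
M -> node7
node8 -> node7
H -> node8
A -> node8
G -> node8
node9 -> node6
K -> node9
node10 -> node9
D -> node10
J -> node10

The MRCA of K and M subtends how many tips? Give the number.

7

The MRCA of K and M is the node subtending ((M,(H,A,G)),(K,(D,J))).
That clade contains 7 terminal taxa: A, D, G, H, J, K, M.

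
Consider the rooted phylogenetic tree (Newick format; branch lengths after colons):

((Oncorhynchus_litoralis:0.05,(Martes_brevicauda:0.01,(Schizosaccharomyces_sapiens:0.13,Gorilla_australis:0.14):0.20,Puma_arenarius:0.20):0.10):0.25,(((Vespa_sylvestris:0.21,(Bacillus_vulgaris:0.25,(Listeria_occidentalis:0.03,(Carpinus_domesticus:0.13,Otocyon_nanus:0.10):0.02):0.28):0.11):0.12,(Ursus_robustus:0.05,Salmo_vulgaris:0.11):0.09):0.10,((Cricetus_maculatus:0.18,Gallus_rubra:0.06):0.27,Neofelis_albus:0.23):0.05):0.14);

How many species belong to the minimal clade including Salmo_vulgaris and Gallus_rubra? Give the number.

10

The MRCA of Salmo_vulgaris and Gallus_rubra is the node subtending (((Vespa_sylvestris,(Bacillus_vulgaris,(Listeria_occidentalis,(Carpinus_domesticus,Otocyon_nanus)))),(Ursus_robustus,Salmo_vulgaris)),((Cricetus_maculatus,Gallus_rubra),Neofelis_albus)).
That clade contains 10 terminal taxa: Bacillus_vulgaris, Carpinus_domesticus, Cricetus_maculatus, Gallus_rubra, Listeria_occidentalis, Neofelis_albus, Otocyon_nanus, Salmo_vulgaris, Ursus_robustus, Vespa_sylvestris.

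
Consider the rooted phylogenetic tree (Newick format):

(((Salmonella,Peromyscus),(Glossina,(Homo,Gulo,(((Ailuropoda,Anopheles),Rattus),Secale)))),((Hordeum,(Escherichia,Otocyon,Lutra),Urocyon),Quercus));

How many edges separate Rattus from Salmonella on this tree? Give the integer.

The MRCA of Rattus and Salmonella is the node subtending ((Salmonella,Peromyscus),(Glossina,(Homo,Gulo,(((Ailuropoda,Anopheles),Rattus),Secale)))).
From Rattus up to that node: 5 branches. From Salmonella up to the same node: 2 branches. Total: 5 + 2 = 7.

7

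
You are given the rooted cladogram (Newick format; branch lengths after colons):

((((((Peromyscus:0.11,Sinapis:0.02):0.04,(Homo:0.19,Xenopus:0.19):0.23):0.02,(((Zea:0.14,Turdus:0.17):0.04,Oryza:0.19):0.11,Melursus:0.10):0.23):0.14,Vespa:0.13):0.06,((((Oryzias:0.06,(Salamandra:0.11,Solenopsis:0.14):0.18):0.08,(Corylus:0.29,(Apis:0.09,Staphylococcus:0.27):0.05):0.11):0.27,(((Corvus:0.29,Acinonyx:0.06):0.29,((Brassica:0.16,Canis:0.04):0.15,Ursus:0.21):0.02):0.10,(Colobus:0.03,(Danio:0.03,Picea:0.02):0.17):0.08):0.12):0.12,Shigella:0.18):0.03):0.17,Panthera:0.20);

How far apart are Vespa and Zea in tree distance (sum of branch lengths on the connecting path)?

The path runs Vespa → … → MRCA → … → Zea; the MRCA is the node subtending ((((Peromyscus,Sinapis),(Homo,Xenopus)),(((Zea,Turdus),Oryza),Melursus)),Vespa).
Branch lengths along that path: 0.13 + 0.14 + 0.23 + 0.11 + 0.04 + 0.14 = 0.79.

0.79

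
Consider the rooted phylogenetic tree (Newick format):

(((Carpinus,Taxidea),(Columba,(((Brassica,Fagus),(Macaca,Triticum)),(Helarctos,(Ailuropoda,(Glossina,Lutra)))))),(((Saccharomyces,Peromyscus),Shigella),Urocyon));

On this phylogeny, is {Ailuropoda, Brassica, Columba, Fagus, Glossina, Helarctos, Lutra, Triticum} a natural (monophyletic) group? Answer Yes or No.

No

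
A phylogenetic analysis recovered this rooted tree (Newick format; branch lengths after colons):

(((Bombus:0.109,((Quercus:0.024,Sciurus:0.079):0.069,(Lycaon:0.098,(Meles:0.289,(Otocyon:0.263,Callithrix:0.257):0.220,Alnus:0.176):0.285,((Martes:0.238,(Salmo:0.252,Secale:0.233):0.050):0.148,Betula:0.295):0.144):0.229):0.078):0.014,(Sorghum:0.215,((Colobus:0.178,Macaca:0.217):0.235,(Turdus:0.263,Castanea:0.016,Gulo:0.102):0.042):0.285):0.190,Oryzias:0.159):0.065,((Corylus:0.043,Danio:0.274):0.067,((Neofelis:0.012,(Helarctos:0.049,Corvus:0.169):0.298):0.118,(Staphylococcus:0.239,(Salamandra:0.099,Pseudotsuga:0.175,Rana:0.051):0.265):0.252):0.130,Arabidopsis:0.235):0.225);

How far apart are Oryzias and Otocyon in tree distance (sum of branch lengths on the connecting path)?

The path runs Oryzias → … → MRCA → … → Otocyon; the MRCA is the node subtending ((Bombus,((Quercus,Sciurus),(Lycaon,(Meles,(Otocyon,Callithrix),Alnus),((Martes,(Salmo,Secale)),Betula)))),(Sorghum,((Colobus,Macaca),(Turdus,Castanea,Gulo))),Oryzias).
Branch lengths along that path: 0.159 + 0.014 + 0.078 + 0.229 + 0.285 + 0.220 + 0.263 = 1.248.

1.248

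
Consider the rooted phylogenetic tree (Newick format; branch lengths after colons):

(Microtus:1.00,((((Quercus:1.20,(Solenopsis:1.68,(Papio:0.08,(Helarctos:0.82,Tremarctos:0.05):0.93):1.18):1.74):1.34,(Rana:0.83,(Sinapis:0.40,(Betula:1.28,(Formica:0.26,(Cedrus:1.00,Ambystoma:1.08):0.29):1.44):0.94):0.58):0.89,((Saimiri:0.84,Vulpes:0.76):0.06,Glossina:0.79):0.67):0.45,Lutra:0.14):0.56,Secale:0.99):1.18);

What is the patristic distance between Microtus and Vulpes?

4.68

The path runs Microtus → … → MRCA → … → Vulpes; the MRCA is the root of the tree.
Branch lengths along that path: 1.00 + 1.18 + 0.56 + 0.45 + 0.67 + 0.06 + 0.76 = 4.68.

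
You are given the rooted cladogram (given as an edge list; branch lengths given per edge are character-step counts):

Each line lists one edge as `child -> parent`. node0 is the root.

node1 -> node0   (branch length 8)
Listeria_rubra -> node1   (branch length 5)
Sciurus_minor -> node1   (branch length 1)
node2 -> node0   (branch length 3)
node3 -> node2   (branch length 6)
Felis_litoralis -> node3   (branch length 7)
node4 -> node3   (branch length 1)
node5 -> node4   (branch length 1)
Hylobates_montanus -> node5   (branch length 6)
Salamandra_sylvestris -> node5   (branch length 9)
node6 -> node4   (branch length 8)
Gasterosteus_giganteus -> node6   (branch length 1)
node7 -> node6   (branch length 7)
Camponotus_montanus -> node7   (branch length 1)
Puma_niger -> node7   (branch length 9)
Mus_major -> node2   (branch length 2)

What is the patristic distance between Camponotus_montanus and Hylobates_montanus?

23

The path runs Camponotus_montanus → … → MRCA → … → Hylobates_montanus; the MRCA is the node subtending ((Hylobates_montanus,Salamandra_sylvestris),(Gasterosteus_giganteus,(Camponotus_montanus,Puma_niger))).
Branch lengths along that path: 1 + 7 + 8 + 1 + 6 = 23.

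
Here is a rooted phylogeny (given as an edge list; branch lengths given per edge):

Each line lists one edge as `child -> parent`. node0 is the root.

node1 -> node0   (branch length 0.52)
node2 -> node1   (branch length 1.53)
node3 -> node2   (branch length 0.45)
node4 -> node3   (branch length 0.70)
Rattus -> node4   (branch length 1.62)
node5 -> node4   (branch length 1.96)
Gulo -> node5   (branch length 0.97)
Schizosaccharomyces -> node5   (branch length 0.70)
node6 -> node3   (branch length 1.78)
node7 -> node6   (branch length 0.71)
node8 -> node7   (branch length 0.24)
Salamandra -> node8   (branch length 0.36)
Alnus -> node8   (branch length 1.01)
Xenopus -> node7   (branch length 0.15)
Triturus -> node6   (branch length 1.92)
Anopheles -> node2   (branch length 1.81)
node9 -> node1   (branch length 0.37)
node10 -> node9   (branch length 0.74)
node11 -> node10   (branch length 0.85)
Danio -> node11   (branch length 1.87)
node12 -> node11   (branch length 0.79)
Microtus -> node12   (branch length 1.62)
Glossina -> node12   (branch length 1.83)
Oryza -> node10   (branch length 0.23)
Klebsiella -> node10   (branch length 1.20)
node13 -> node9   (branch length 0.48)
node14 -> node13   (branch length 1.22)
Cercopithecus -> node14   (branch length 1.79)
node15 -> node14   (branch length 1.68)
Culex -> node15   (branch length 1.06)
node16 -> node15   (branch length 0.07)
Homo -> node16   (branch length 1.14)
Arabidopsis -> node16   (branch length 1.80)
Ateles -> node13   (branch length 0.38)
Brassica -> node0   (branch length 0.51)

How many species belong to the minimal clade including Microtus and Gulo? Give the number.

18

The MRCA of Microtus and Gulo is the node subtending ((((Rattus,(Gulo,Schizosaccharomyces)),(((Salamandra,Alnus),Xenopus),Triturus)),Anopheles),(((Danio,(Microtus,Glossina)),Oryza,Klebsiella),((Cercopithecus,(Culex,(Homo,Arabidopsis))),Ateles))).
That clade contains 18 terminal taxa: Alnus, Anopheles, Arabidopsis, Ateles, Cercopithecus, Culex, Danio, Glossina, Gulo, Homo, Klebsiella, Microtus, Oryza, Rattus, Salamandra, Schizosaccharomyces, Triturus, Xenopus.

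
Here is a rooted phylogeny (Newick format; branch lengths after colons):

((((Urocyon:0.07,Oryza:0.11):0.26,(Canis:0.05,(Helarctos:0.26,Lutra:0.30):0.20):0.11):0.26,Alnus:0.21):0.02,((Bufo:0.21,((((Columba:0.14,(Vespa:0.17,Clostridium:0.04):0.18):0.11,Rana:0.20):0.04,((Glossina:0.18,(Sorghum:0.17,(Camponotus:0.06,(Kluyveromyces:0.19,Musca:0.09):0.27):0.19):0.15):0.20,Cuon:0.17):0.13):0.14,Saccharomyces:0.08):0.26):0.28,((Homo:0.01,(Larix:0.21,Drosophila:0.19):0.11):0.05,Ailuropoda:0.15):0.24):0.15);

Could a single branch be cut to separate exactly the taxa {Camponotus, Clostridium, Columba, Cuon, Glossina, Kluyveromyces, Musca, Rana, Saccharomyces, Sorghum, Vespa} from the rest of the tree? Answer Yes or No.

The most recent common ancestor of these taxa subtends ((((Columba,(Vespa,Clostridium)),Rana),((Glossina,(Sorghum,(Camponotus,(Kluyveromyces,Musca)))),Cuon)),Saccharomyces).
That clade has exactly 11 tips — every listed taxon and nothing else — so the group is monophyletic.

Yes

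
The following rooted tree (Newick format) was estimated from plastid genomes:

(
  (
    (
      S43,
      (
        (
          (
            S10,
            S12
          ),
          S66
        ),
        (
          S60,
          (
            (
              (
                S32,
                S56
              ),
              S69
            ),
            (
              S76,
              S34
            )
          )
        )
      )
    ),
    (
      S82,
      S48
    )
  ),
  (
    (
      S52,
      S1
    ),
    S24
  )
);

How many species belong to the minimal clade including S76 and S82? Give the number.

12

The MRCA of S76 and S82 is the node subtending ((S43,(((S10,S12),S66),(S60,(((S32,S56),S69),(S76,S34))))),(S82,S48)).
That clade contains 12 terminal taxa: S10, S12, S32, S34, S43, S48, S56, S60, S66, S69, S76, S82.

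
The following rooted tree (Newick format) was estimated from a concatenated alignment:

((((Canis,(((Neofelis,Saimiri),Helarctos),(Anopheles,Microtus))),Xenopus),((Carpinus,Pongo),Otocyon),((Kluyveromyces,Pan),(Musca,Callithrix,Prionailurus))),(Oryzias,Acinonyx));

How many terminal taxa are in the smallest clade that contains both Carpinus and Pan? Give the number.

15

The MRCA of Carpinus and Pan is the node subtending (((Canis,(((Neofelis,Saimiri),Helarctos),(Anopheles,Microtus))),Xenopus),((Carpinus,Pongo),Otocyon),((Kluyveromyces,Pan),(Musca,Callithrix,Prionailurus))).
That clade contains 15 terminal taxa: Anopheles, Callithrix, Canis, Carpinus, Helarctos, Kluyveromyces, Microtus, Musca, Neofelis, Otocyon, Pan, Pongo, Prionailurus, Saimiri, Xenopus.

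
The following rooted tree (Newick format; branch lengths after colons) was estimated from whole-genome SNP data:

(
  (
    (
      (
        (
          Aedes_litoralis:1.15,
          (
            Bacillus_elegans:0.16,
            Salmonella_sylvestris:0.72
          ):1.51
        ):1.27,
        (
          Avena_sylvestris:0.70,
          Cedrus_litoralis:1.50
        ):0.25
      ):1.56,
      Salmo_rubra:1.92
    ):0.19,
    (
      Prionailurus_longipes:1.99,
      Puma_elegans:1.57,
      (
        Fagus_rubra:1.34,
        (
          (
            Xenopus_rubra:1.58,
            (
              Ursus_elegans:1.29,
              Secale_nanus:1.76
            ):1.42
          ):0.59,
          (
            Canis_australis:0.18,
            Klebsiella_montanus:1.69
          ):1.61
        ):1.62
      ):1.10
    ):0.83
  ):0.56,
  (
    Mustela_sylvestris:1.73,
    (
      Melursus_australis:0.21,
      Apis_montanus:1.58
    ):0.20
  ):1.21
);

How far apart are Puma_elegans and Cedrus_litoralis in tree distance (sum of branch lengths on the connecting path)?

5.90

The path runs Puma_elegans → … → MRCA → … → Cedrus_litoralis; the MRCA is the node subtending ((((Aedes_litoralis,(Bacillus_elegans,Salmonella_sylvestris)),(Avena_sylvestris,Cedrus_litoralis)),Salmo_rubra),(Prionailurus_longipes,Puma_elegans,(Fagus_rubra,((Xenopus_rubra,(Ursus_elegans,Secale_nanus)),(Canis_australis,Klebsiella_montanus))))).
Branch lengths along that path: 1.57 + 0.83 + 0.19 + 1.56 + 0.25 + 1.50 = 5.90.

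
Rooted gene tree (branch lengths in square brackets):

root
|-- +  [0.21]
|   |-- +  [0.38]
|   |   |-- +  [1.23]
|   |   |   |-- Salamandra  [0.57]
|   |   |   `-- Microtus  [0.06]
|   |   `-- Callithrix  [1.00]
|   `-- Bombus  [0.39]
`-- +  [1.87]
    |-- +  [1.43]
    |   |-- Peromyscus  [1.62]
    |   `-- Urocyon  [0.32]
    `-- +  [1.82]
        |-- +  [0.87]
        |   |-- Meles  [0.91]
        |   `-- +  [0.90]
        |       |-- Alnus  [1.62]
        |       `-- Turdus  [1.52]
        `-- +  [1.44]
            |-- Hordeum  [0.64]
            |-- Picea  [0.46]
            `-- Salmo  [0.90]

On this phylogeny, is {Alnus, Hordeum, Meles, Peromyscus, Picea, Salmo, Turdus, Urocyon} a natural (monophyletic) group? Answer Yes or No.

The most recent common ancestor of these taxa subtends ((Peromyscus,Urocyon),((Meles,(Alnus,Turdus)),(Hordeum,Picea,Salmo))).
That clade has exactly 8 tips — every listed taxon and nothing else — so the group is monophyletic.

Yes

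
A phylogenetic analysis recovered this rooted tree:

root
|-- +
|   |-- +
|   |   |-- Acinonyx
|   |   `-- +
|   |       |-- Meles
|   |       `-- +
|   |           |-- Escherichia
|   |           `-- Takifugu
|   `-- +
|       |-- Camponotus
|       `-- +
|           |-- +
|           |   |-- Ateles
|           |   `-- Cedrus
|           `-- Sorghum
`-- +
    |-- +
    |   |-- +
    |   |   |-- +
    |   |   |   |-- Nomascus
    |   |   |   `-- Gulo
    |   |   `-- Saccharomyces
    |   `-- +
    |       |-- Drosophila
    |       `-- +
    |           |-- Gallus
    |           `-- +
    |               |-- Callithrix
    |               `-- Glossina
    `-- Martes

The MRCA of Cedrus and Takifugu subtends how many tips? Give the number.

8

The MRCA of Cedrus and Takifugu is the node subtending ((Acinonyx,(Meles,(Escherichia,Takifugu))),(Camponotus,((Ateles,Cedrus),Sorghum))).
That clade contains 8 terminal taxa: Acinonyx, Ateles, Camponotus, Cedrus, Escherichia, Meles, Sorghum, Takifugu.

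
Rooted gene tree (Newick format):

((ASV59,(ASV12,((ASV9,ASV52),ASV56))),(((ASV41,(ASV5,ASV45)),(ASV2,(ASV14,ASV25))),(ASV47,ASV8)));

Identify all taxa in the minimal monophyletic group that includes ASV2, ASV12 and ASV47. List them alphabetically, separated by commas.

ASV12, ASV14, ASV2, ASV25, ASV41, ASV45, ASV47, ASV5, ASV52, ASV56, ASV59, ASV8, ASV9

Tracing ASV2: it sits inside (ASV2,(ASV14,ASV25)).
Tracing ASV12: it sits inside (ASV12,((ASV9,ASV52),ASV56)).
Tracing ASV47: it sits inside (ASV47,ASV8).
The smallest clade enclosing all 3 is the whole tree (their MRCA is the root), so the answer is all 13 tips in alphabetical order.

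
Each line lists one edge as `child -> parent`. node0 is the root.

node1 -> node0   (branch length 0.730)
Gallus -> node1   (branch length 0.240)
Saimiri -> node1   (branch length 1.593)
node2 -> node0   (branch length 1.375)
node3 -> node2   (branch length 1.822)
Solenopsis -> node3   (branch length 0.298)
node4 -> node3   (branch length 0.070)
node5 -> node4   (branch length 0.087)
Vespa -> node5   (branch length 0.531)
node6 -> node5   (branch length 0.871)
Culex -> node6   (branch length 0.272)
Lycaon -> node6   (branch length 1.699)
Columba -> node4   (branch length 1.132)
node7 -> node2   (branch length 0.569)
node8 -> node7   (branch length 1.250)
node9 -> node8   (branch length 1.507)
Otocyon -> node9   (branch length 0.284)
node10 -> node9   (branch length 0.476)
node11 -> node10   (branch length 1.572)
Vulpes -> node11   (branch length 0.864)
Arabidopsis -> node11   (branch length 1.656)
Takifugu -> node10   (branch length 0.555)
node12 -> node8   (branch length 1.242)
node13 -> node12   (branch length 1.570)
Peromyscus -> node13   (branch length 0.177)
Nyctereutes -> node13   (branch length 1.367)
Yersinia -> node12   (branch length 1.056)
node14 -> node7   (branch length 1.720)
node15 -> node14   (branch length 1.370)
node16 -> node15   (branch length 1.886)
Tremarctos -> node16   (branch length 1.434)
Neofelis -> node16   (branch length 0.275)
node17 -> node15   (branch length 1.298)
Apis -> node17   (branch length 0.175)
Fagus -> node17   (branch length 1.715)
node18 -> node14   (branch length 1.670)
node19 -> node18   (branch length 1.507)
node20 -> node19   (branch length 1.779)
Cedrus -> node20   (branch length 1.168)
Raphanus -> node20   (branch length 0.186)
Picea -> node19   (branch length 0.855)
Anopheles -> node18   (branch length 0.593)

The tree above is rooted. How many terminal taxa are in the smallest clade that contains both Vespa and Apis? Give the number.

20

The MRCA of Vespa and Apis is the node subtending ((Solenopsis,((Vespa,(Culex,Lycaon)),Columba)),(((Otocyon,((Vulpes,Arabidopsis),Takifugu)),((Peromyscus,Nyctereutes),Yersinia)),(((Tremarctos,Neofelis),(Apis,Fagus)),(((Cedrus,Raphanus),Picea),Anopheles)))).
That clade contains 20 terminal taxa: Anopheles, Apis, Arabidopsis, Cedrus, Columba, Culex, Fagus, Lycaon, Neofelis, Nyctereutes, Otocyon, Peromyscus, Picea, Raphanus, Solenopsis, Takifugu, Tremarctos, Vespa, Vulpes, Yersinia.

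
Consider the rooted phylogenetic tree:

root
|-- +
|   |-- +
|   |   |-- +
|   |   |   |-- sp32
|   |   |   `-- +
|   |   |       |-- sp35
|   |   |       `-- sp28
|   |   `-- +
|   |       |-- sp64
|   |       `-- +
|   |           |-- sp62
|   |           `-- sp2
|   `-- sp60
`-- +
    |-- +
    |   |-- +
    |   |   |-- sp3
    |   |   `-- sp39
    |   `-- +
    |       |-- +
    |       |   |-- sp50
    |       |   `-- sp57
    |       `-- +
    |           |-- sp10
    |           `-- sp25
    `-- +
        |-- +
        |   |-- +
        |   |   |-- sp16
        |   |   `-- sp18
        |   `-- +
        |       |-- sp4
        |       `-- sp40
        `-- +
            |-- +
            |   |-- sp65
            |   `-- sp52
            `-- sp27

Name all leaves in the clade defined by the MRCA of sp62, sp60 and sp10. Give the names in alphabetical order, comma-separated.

Tracing sp62: it sits inside (sp62,sp2).
Tracing sp60: it sits inside (((sp32,(sp35,sp28)),(sp64,(sp62,sp2))),sp60).
Tracing sp10: it sits inside (sp10,sp25).
The smallest clade enclosing all 3 is the whole tree (their MRCA is the root), so the answer is all 20 tips in alphabetical order.

sp10, sp16, sp18, sp2, sp25, sp27, sp28, sp3, sp32, sp35, sp39, sp4, sp40, sp50, sp52, sp57, sp60, sp62, sp64, sp65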